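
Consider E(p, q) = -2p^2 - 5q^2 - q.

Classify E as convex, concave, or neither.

E is quadratic, so its Hessian is the constant matrix H = [[-4, 0], [0, -10]].
det(H) = 40, tr(H) = -14.
det(H) > 0 and tr(H) < 0, so H is negative definite everywhere: concave.

concave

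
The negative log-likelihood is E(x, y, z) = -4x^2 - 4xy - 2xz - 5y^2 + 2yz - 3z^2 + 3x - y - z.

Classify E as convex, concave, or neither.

E is quadratic, so its Hessian is the constant matrix H = [[-8, -4, -2], [-4, -10, 2], [-2, 2, -6]].
Leading principal minors: -8, 64, -280.
Signs alternate −, +, − ⇒ H ≺ 0 ⇒ concave.

concave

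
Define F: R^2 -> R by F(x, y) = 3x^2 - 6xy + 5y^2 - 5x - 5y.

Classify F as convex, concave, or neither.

F is quadratic, so its Hessian is the constant matrix H = [[6, -6], [-6, 10]].
det(H) = 24, tr(H) = 16.
det(H) > 0 and tr(H) > 0, so H is positive definite everywhere: convex.

convex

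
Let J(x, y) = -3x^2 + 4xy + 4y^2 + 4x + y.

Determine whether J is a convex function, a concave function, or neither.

neither

J is quadratic, so its Hessian is the constant matrix H = [[-6, 4], [4, 8]].
det(H) = -64, tr(H) = 2.
det(H) < 0, so H is indefinite: neither convex nor concave.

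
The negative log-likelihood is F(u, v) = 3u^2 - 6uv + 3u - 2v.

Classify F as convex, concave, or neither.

neither

F is quadratic, so its Hessian is the constant matrix H = [[6, -6], [-6, 0]].
det(H) = -36, tr(H) = 6.
det(H) < 0, so H is indefinite: neither convex nor concave.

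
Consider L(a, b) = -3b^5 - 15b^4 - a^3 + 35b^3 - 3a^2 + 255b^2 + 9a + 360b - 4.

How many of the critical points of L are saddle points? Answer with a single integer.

4

L separates as a function of a plus a function of b, so ∇L=0 decouples.
∂L/∂a = -3(a - 1)(a + 3) = 0 at a ∈ {-3, 1}; ∂L/∂b = -15(b - 3)(b + 1)(b + 2)(b + 4) = 0 at b ∈ {-4, -2, -1, 3}.
The Hessian is diagonal: diag(L_aa, L_bb). Second derivatives: L_aa(-3)=12, L_aa(1)=-12; L_bb(-4)=630, L_bb(-2)=-150, L_bb(-1)=180, L_bb(3)=-2100.
Saddle points occur where the two diagonal entries have opposite signs: (-3, -2), (-3, 3), (1, -4), (1, -1). Count: 4.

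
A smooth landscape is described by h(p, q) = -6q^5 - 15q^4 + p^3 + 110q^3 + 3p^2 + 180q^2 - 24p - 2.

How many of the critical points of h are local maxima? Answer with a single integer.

h separates as a function of p plus a function of q, so ∇h=0 decouples.
∂h/∂p = 3(p - 2)(p + 4) = 0 at p ∈ {-4, 2}; ∂h/∂q = -30q(q - 3)(q + 1)(q + 4) = 0 at q ∈ {-4, -1, 0, 3}.
The Hessian is diagonal: diag(h_pp, h_qq). Second derivatives: h_pp(-4)=-18, h_pp(2)=18; h_qq(-4)=2520, h_qq(-1)=-360, h_qq(0)=360, h_qq(3)=-2520.
Local maxima occur where both diagonal entries negative: (-4, -1), (-4, 3). Count: 2.

2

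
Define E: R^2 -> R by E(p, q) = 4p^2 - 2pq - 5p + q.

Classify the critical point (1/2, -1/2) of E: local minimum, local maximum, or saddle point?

The Hessian of E is constant: H = [[8, -2], [-2, 0]].
det(H) = 8·0 − (-2)² = -4.
Since det(H) < 0, H is indefinite and the critical point is a saddle point.

saddle point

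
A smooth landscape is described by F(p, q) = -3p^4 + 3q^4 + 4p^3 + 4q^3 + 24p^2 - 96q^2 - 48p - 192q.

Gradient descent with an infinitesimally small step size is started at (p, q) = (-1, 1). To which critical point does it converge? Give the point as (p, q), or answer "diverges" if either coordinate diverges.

F is separable, so gradient descent decouples: p follows -∂F/∂p, q follows -∂F/∂q.
∂F/∂p = -12(p - 2)(p - 1)(p + 2); at p=-1 this is -72, so p increases.
∂F/∂q = 12(q - 4)(q + 1)(q + 4); at q=1 this is -360, so q increases.
p converges to its nearest critical value 1 (a local min of the p-part); q converges to 4. The iterate converges to (1, 4).

(1, 4)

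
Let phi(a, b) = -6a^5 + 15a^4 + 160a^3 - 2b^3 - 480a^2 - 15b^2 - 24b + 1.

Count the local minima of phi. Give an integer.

2

phi separates as a function of a plus a function of b, so ∇phi=0 decouples.
∂phi/∂a = -30a(a - 4)(a - 2)(a + 4) = 0 at a ∈ {-4, 0, 2, 4}; ∂phi/∂b = -6(b + 1)(b + 4) = 0 at b ∈ {-4, -1}.
The Hessian is diagonal: diag(phi_aa, phi_bb). Second derivatives: phi_aa(-4)=5760, phi_aa(0)=-960, phi_aa(2)=720, phi_aa(4)=-1920; phi_bb(-4)=18, phi_bb(-1)=-18.
Local minima occur where both diagonal entries positive: (-4, -4), (2, -4). Count: 2.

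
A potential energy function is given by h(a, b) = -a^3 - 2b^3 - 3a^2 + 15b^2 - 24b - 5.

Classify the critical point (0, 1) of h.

saddle point

The mixed partial ∂²h/∂a∂b is 0, so the Hessian at any point is diag(h_aa, h_bb) = diag(-6(a + 1), 6(-2b + 5)).
At (0, 1): H = diag(-6, 18).
The eigenvalues have opposite signs, so H is indefinite: a saddle point.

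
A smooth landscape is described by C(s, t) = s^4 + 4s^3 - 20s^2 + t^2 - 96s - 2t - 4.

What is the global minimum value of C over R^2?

C(s,t) separates as P(s) + Q(t) − 4, so its minimum is min P + min Q − 4.
P'(s) = 4(s - 3)(s + 2)(s + 4) vanishes at s ∈ {-4, -2, 3}; Q'(t) = 2(t - 1) vanishes at t ∈ {1}.
Local minima of P (where P''>0): P(-4)=64, P(3)=-279. Local minima of Q: Q(1)=-1.
So the global minimum of C is P(3) + Q(1) − 4 = -279 − 1 − 4 = -284, attained at (3, 1).

-284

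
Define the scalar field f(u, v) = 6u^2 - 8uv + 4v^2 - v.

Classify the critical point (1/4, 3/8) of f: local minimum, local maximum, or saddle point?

local minimum

The Hessian of f is constant: H = [[12, -8], [-8, 8]].
det(H) = 12·8 − (-8)² = 32.
det(H) > 0 and tr(H) = 20 > 0, so H is positive definite and the point is a local minimum.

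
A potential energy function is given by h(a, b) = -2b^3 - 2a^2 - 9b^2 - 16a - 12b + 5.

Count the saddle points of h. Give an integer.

h separates as a function of a plus a function of b, so ∇h=0 decouples.
∂h/∂a = -4(a + 4) = 0 at a ∈ {-4}; ∂h/∂b = -6(b + 1)(b + 2) = 0 at b ∈ {-2, -1}.
The Hessian is diagonal: diag(h_aa, h_bb). Second derivatives: h_aa(-4)=-4; h_bb(-2)=6, h_bb(-1)=-6.
Saddle points occur where the two diagonal entries have opposite signs: (-4, -2). Count: 1.

1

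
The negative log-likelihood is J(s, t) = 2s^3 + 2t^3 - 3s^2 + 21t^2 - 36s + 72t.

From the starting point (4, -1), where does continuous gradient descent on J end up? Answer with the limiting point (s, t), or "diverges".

(3, -3)

J is separable, so gradient descent decouples: s follows -∂J/∂s, t follows -∂J/∂t.
∂J/∂s = 6(s - 3)(s + 2); at s=4 this is 36, so s decreases.
∂J/∂t = 6(t + 3)(t + 4); at t=-1 this is 36, so t decreases.
s converges to its nearest critical value 3 (a local min of the s-part); t converges to -3. The iterate converges to (3, -3).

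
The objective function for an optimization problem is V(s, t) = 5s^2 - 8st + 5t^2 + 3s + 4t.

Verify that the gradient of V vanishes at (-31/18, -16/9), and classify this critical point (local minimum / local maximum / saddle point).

∇V = (10s - 8t + 3, -8s + 10t + 4); substituting (-31/18, -16/9) gives ∇V = (0, 0), so (-31/18, -16/9) is indeed a critical point.
The Hessian of V is constant: H = [[10, -8], [-8, 10]].
det(H) = 10·10 − (-8)² = 36.
det(H) > 0 and tr(H) = 20 > 0, so H is positive definite and the point is a local minimum.

local minimum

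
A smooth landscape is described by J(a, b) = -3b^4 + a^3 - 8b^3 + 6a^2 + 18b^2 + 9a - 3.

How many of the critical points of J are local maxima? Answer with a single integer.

J separates as a function of a plus a function of b, so ∇J=0 decouples.
∂J/∂a = 3(a + 1)(a + 3) = 0 at a ∈ {-3, -1}; ∂J/∂b = -12b(b - 1)(b + 3) = 0 at b ∈ {-3, 0, 1}.
The Hessian is diagonal: diag(J_aa, J_bb). Second derivatives: J_aa(-3)=-6, J_aa(-1)=6; J_bb(-3)=-144, J_bb(0)=36, J_bb(1)=-48.
Local maxima occur where both diagonal entries negative: (-3, -3), (-3, 1). Count: 2.

2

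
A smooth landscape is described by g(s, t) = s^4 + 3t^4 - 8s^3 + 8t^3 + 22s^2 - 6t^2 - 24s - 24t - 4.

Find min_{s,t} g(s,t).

-32

g(s,t) separates as P(s) + Q(t) − 4, so its minimum is min P + min Q − 4.
P'(s) = 4(s - 3)(s - 2)(s - 1) vanishes at s ∈ {1, 2, 3}; Q'(t) = 12(t - 1)(t + 1)(t + 2) vanishes at t ∈ {-2, -1, 1}.
Local minima of P (where P''>0): P(1)=-9, P(3)=-9. Local minima of Q: Q(-2)=8, Q(1)=-19.
So the global minimum of g is P(1) + Q(1) − 4 = -9 − 19 − 4 = -32, attained at (1, 1).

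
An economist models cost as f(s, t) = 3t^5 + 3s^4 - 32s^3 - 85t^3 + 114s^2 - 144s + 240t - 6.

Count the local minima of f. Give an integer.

f separates as a function of s plus a function of t, so ∇f=0 decouples.
∂f/∂s = 12(s - 4)(s - 3)(s - 1) = 0 at s ∈ {1, 3, 4}; ∂f/∂t = 15(t - 4)(t - 1)(t + 1)(t + 4) = 0 at t ∈ {-4, -1, 1, 4}.
The Hessian is diagonal: diag(f_ss, f_tt). Second derivatives: f_ss(1)=72, f_ss(3)=-24, f_ss(4)=36; f_tt(-4)=-1800, f_tt(-1)=450, f_tt(1)=-450, f_tt(4)=1800.
Local minima occur where both diagonal entries positive: (1, -1), (1, 4), (4, -1), (4, 4). Count: 4.

4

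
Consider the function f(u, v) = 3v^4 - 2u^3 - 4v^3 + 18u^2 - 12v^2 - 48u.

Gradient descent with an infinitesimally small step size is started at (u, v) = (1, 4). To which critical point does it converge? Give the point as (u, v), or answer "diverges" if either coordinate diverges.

(2, 2)

f is separable, so gradient descent decouples: u follows -∂f/∂u, v follows -∂f/∂v.
∂f/∂u = -6(u - 4)(u - 2); at u=1 this is -18, so u increases.
∂f/∂v = 12v(v - 2)(v + 1); at v=4 this is 480, so v decreases.
u converges to its nearest critical value 2 (a local min of the u-part); v converges to 2. The iterate converges to (2, 2).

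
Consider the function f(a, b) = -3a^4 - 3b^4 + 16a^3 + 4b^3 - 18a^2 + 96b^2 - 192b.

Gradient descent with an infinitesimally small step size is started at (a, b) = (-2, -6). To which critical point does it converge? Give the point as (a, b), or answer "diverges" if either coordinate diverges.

diverges

f is separable, so gradient descent decouples: a follows -∂f/∂a, b follows -∂f/∂b.
∂f/∂a = -12a(a - 3)(a - 1); at a=-2 this is 360, so a decreases.
∂f/∂b = -12(b - 4)(b - 1)(b + 4); at b=-6 this is 1680, so b decreases.
The a-coordinate has no critical point in that direction and runs off to infinity.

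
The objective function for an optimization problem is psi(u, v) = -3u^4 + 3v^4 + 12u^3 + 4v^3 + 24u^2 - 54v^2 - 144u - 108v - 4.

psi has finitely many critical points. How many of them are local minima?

2

psi separates as a function of u plus a function of v, so ∇psi=0 decouples.
∂psi/∂u = -12(u - 3)(u - 2)(u + 2) = 0 at u ∈ {-2, 2, 3}; ∂psi/∂v = 12(v - 3)(v + 1)(v + 3) = 0 at v ∈ {-3, -1, 3}.
The Hessian is diagonal: diag(psi_uu, psi_vv). Second derivatives: psi_uu(-2)=-240, psi_uu(2)=48, psi_uu(3)=-60; psi_vv(-3)=144, psi_vv(-1)=-96, psi_vv(3)=288.
Local minima occur where both diagonal entries positive: (2, -3), (2, 3). Count: 2.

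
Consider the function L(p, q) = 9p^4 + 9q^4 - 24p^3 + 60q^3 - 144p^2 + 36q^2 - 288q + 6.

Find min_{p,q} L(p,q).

-1713

L(p,q) separates as A(p) + B(q) + 6, so its minimum is min A + min B + 6.
A'(p) = 36p(p - 4)(p + 2) vanishes at p ∈ {-2, 0, 4}; B'(q) = 36(q - 1)(q + 2)(q + 4) vanishes at q ∈ {-4, -2, 1}.
Local minima of A (where A''>0): A(-2)=-240, A(4)=-1536. Local minima of B: B(-4)=192, B(1)=-183.
So the global minimum of L is A(4) + B(1) + 6 = -1536 − 183 + 6 = -1713, attained at (4, 1).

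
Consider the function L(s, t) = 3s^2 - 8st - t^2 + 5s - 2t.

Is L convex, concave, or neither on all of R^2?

L is quadratic, so its Hessian is the constant matrix H = [[6, -8], [-8, -2]].
det(H) = -76, tr(H) = 4.
det(H) < 0, so H is indefinite: neither convex nor concave.

neither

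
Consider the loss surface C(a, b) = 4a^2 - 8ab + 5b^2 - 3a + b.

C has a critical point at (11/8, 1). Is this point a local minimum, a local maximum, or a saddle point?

The Hessian of C is constant: H = [[8, -8], [-8, 10]].
det(H) = 8·10 − (-8)² = 16.
det(H) > 0 and tr(H) = 18 > 0, so H is positive definite and the point is a local minimum.

local minimum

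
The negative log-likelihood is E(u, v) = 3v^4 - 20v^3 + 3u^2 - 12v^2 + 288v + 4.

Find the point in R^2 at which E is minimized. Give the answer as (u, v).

E(u,v) separates as P(u) + Q(v) + 4, so its minimum is min P + min Q + 4.
P'(u) = 6u vanishes at u ∈ {0}; Q'(v) = 12(v - 4)(v - 3)(v + 2) vanishes at v ∈ {-2, 3, 4}.
Local minima of P (where P''>0): P(0)=0. Local minima of Q: Q(-2)=-416, Q(4)=448.
So the global minimum of E is P(0) + Q(-2) + 4 = 0 − 416 + 4 = -412, attained at (0, -2).

(0, -2)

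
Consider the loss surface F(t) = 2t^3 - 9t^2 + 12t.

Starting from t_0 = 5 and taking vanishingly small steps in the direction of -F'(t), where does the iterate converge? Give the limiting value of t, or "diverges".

F'(t) = 6(t - 2)(t - 1), so F'(5) = 72.
Gradient descent moves in the -F' direction, i.e. t is decreasing.
The nearest critical point in that direction is t = 2, where F'' = 6 > 0 (a local minimum). The iterate converges there.

2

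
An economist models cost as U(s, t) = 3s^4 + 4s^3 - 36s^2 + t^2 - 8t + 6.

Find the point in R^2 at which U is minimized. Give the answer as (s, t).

(-3, 4)

U(s,t) separates as P(s) + Q(t) + 6, so its minimum is min P + min Q + 6.
P'(s) = 12s(s - 2)(s + 3) vanishes at s ∈ {-3, 0, 2}; Q'(t) = 2(t - 4) vanishes at t ∈ {4}.
Local minima of P (where P''>0): P(-3)=-189, P(2)=-64. Local minima of Q: Q(4)=-16.
So the global minimum of U is P(-3) + Q(4) + 6 = -189 − 16 + 6 = -199, attained at (-3, 4).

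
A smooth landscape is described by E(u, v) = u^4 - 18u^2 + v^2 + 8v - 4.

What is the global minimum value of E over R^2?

E(u,v) separates as P(u) + Q(v) − 4, so its minimum is min P + min Q − 4.
P'(u) = 4u(u - 3)(u + 3) vanishes at u ∈ {-3, 0, 3}; Q'(v) = 2v + 8 vanishes at v ∈ {-4}.
Local minima of P (where P''>0): P(-3)=-81, P(3)=-81. Local minima of Q: Q(-4)=-16.
So the global minimum of E is P(-3) + Q(-4) − 4 = -81 − 16 − 4 = -101, attained at (-3, -4).

-101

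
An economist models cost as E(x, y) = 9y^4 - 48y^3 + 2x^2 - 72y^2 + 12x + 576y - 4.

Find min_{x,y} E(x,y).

-934

E(x,y) separates as P(x) + Q(y) − 4, so its minimum is min P + min Q − 4.
P'(x) = 4x + 12 vanishes at x ∈ {-3}; Q'(y) = 36(y - 4)(y - 2)(y + 2) vanishes at y ∈ {-2, 2, 4}.
Local minima of P (where P''>0): P(-3)=-18. Local minima of Q: Q(-2)=-912, Q(4)=384.
So the global minimum of E is P(-3) + Q(-2) − 4 = -18 − 912 − 4 = -934, attained at (-3, -2).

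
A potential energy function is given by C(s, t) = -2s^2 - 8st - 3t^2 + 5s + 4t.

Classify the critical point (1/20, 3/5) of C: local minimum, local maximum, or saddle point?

saddle point

The Hessian of C is constant: H = [[-4, -8], [-8, -6]].
det(H) = (-4)·(-6) − (-8)² = -40.
Since det(H) < 0, H is indefinite and the critical point is a saddle point.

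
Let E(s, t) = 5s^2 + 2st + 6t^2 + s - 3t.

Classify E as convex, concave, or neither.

E is quadratic, so its Hessian is the constant matrix H = [[10, 2], [2, 12]].
det(H) = 116, tr(H) = 22.
det(H) > 0 and tr(H) > 0, so H is positive definite everywhere: convex.

convex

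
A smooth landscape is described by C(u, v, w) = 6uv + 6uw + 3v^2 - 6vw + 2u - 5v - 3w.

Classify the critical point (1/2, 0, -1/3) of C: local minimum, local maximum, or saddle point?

The Hessian is constant: H = [[0, 6, 6], [6, 6, -6], [6, -6, 0]].
Leading principal minors: Δ₁ = 0, Δ₂ = -36, Δ₃ = -648.
The minors fit neither the all-positive nor the alternating-sign pattern, so H is indefinite: a saddle point.

saddle point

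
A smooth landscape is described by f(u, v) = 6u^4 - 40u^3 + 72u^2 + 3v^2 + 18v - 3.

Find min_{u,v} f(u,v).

f(u,v) separates as P(u) + Q(v) − 3, so its minimum is min P + min Q − 3.
P'(u) = 24u(u - 3)(u - 2) vanishes at u ∈ {0, 2, 3}; Q'(v) = 6v + 18 vanishes at v ∈ {-3}.
Local minima of P (where P''>0): P(0)=0, P(3)=54. Local minima of Q: Q(-3)=-27.
So the global minimum of f is P(0) + Q(-3) − 3 = 0 − 27 − 3 = -30, attained at (0, -3).

-30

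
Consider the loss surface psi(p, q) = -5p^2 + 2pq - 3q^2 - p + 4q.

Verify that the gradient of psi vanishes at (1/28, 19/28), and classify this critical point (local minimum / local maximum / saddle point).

∇psi = (-10p + 2q - 1, 2p - 6q + 4); substituting (1/28, 19/28) gives ∇psi = (0, 0), so (1/28, 19/28) is indeed a critical point.
The Hessian of psi is constant: H = [[-10, 2], [2, -6]].
det(H) = (-10)·(-6) − 2² = 56.
det(H) > 0 and tr(H) = -16 < 0, so H is negative definite and the point is a local maximum.

local maximum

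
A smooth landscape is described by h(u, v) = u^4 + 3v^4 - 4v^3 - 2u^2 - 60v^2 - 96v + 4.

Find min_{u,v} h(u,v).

h(u,v) separates as P(u) + Q(v) + 4, so its minimum is min P + min Q + 4.
P'(u) = 4u(u - 1)(u + 1) vanishes at u ∈ {-1, 0, 1}; Q'(v) = 12(v - 4)(v + 1)(v + 2) vanishes at v ∈ {-2, -1, 4}.
Local minima of P (where P''>0): P(-1)=-1, P(1)=-1. Local minima of Q: Q(-2)=32, Q(4)=-832.
So the global minimum of h is P(-1) + Q(4) + 4 = -1 − 832 + 4 = -829, attained at (-1, 4).

-829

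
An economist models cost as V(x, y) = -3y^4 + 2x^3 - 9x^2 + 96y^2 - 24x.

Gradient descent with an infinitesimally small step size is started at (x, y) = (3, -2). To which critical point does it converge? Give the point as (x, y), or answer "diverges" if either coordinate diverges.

V is separable, so gradient descent decouples: x follows -∂V/∂x, y follows -∂V/∂y.
∂V/∂x = 6(x - 4)(x + 1); at x=3 this is -24, so x increases.
∂V/∂y = -12y(y - 4)(y + 4); at y=-2 this is -288, so y increases.
x converges to its nearest critical value 4 (a local min of the x-part); y converges to 0. The iterate converges to (4, 0).

(4, 0)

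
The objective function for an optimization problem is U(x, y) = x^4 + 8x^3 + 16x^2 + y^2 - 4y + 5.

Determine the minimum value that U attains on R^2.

U(x,y) separates as P(x) + Q(y) + 5, so its minimum is min P + min Q + 5.
P'(x) = 4x(x + 2)(x + 4) vanishes at x ∈ {-4, -2, 0}; Q'(y) = 2y - 4 vanishes at y ∈ {2}.
Local minima of P (where P''>0): P(-4)=0, P(0)=0. Local minima of Q: Q(2)=-4.
So the global minimum of U is P(-4) + Q(2) + 5 = 0 − 4 + 5 = 1, attained at (-4, 2).

1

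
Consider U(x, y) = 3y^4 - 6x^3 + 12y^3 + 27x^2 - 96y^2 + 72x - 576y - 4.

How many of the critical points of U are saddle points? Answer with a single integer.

U separates as a function of x plus a function of y, so ∇U=0 decouples.
∂U/∂x = -18(x - 4)(x + 1) = 0 at x ∈ {-1, 4}; ∂U/∂y = 12(y - 4)(y + 3)(y + 4) = 0 at y ∈ {-4, -3, 4}.
The Hessian is diagonal: diag(U_xx, U_yy). Second derivatives: U_xx(-1)=90, U_xx(4)=-90; U_yy(-4)=96, U_yy(-3)=-84, U_yy(4)=672.
Saddle points occur where the two diagonal entries have opposite signs: (-1, -3), (4, -4), (4, 4). Count: 3.

3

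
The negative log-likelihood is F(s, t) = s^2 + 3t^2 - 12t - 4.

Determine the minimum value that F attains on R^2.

F(s,t) separates as P(s) + Q(t) − 4, so its minimum is min P + min Q − 4.
P'(s) = 2s vanishes at s ∈ {0}; Q'(t) = 6(t - 2) vanishes at t ∈ {2}.
Local minima of P (where P''>0): P(0)=0. Local minima of Q: Q(2)=-12.
So the global minimum of F is P(0) + Q(2) − 4 = 0 − 12 − 4 = -16, attained at (0, 2).

-16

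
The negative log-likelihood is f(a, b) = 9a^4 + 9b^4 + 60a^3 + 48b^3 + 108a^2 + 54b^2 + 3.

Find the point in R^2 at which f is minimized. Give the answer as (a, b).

(0, -3)

f(a,b) separates as P(a) + Q(b) + 3, so its minimum is min P + min Q + 3.
P'(a) = 36a(a + 2)(a + 3) vanishes at a ∈ {-3, -2, 0}; Q'(b) = 36b(b + 1)(b + 3) vanishes at b ∈ {-3, -1, 0}.
Local minima of P (where P''>0): P(-3)=81, P(0)=0. Local minima of Q: Q(-3)=-81, Q(0)=0.
So the global minimum of f is P(0) + Q(-3) + 3 = 0 − 81 + 3 = -78, attained at (0, -3).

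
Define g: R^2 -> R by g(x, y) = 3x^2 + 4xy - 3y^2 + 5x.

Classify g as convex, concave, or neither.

g is quadratic, so its Hessian is the constant matrix H = [[6, 4], [4, -6]].
det(H) = -52, tr(H) = 0.
det(H) < 0, so H is indefinite: neither convex nor concave.

neither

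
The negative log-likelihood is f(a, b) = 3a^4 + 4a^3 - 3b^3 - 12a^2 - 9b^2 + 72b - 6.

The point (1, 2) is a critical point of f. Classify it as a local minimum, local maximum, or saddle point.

The mixed partial ∂²f/∂a∂b is 0, so the Hessian at any point is diag(f_aa, f_bb) = diag(12(3a^2 + 2a - 2), -18(b + 1)).
At (1, 2): H = diag(36, -54).
The eigenvalues have opposite signs, so H is indefinite: a saddle point.

saddle point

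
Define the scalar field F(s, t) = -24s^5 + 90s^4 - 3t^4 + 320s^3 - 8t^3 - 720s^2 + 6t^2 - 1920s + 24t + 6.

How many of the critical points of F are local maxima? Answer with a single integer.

F separates as a function of s plus a function of t, so ∇F=0 decouples.
∂F/∂s = -120(s - 4)(s - 2)(s + 1)(s + 2) = 0 at s ∈ {-2, -1, 2, 4}; ∂F/∂t = -12(t - 1)(t + 1)(t + 2) = 0 at t ∈ {-2, -1, 1}.
The Hessian is diagonal: diag(F_ss, F_tt). Second derivatives: F_ss(-2)=2880, F_ss(-1)=-1800, F_ss(2)=2880, F_ss(4)=-7200; F_tt(-2)=-36, F_tt(-1)=24, F_tt(1)=-72.
Local maxima occur where both diagonal entries negative: (-1, -2), (-1, 1), (4, -2), (4, 1). Count: 4.

4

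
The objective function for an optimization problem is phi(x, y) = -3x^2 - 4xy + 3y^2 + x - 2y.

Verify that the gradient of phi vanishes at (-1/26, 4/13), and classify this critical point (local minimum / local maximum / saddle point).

saddle point

∇phi = (-6x - 4y + 1, -4x + 6y - 2); substituting (-1/26, 4/13) gives ∇phi = (0, 0), so (-1/26, 4/13) is indeed a critical point.
The Hessian of phi is constant: H = [[-6, -4], [-4, 6]].
det(H) = (-6)·6 − (-4)² = -52.
Since det(H) < 0, H is indefinite and the critical point is a saddle point.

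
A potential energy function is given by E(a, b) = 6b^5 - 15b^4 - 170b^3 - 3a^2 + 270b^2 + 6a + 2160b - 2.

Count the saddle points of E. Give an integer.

E separates as a function of a plus a function of b, so ∇E=0 decouples.
∂E/∂a = -6(a - 1) = 0 at a ∈ {1}; ∂E/∂b = 30(b - 4)(b - 3)(b + 2)(b + 3) = 0 at b ∈ {-3, -2, 3, 4}.
The Hessian is diagonal: diag(E_aa, E_bb). Second derivatives: E_aa(1)=-6; E_bb(-3)=-1260, E_bb(-2)=900, E_bb(3)=-900, E_bb(4)=1260.
Saddle points occur where the two diagonal entries have opposite signs: (1, -2), (1, 4). Count: 2.

2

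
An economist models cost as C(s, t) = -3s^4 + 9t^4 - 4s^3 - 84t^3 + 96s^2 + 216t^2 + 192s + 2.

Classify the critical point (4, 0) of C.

saddle point

The mixed partial ∂²C/∂s∂t is 0, so the Hessian at any point is diag(C_ss, C_tt) = diag(12(-3s^2 - 2s + 16), 36(3t^2 - 14t + 12)).
At (4, 0): H = diag(-480, 432).
The eigenvalues have opposite signs, so H is indefinite: a saddle point.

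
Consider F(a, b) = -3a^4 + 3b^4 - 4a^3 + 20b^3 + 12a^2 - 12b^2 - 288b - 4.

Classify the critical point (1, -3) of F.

The mixed partial ∂²F/∂a∂b is 0, so the Hessian at any point is diag(F_aa, F_bb) = diag(12(-3a^2 - 2a + 2), 12(3b^2 + 10b - 2)).
At (1, -3): H = diag(-36, -60).
Both eigenvalues are negative, so H is negative definite: a local maximum.

local maximum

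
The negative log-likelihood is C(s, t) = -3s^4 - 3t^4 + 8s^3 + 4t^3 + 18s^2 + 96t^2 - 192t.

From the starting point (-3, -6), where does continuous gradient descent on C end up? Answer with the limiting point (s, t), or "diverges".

diverges

C is separable, so gradient descent decouples: s follows -∂C/∂s, t follows -∂C/∂t.
∂C/∂s = -12s(s - 3)(s + 1); at s=-3 this is 432, so s decreases.
∂C/∂t = -12(t - 4)(t - 1)(t + 4); at t=-6 this is 1680, so t decreases.
The s-coordinate has no critical point in that direction and runs off to infinity.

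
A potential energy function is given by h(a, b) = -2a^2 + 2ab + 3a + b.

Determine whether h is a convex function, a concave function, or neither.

h is quadratic, so its Hessian is the constant matrix H = [[-4, 2], [2, 0]].
det(H) = -4, tr(H) = -4.
det(H) < 0, so H is indefinite: neither convex nor concave.

neither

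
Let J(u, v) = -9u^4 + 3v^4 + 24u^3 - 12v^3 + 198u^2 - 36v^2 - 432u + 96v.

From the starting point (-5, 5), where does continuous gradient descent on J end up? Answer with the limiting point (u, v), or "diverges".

diverges

J is separable, so gradient descent decouples: u follows -∂J/∂u, v follows -∂J/∂v.
∂J/∂u = -36(u - 4)(u - 1)(u + 3); at u=-5 this is 3888, so u decreases.
∂J/∂v = 12(v - 4)(v - 1)(v + 2); at v=5 this is 336, so v decreases.
The u-coordinate has no critical point in that direction and runs off to infinity.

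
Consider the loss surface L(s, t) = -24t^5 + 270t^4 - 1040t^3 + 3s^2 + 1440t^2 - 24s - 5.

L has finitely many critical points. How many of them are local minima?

2

L separates as a function of s plus a function of t, so ∇L=0 decouples.
∂L/∂s = 6(s - 4) = 0 at s ∈ {4}; ∂L/∂t = -120t(t - 4)(t - 3)(t - 2) = 0 at t ∈ {0, 2, 3, 4}.
The Hessian is diagonal: diag(L_ss, L_tt). Second derivatives: L_ss(4)=6; L_tt(0)=2880, L_tt(2)=-480, L_tt(3)=360, L_tt(4)=-960.
Local minima occur where both diagonal entries positive: (4, 0), (4, 3). Count: 2.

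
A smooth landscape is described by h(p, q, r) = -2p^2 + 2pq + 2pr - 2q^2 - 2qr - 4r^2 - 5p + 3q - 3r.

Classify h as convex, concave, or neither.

concave

h is quadratic, so its Hessian is the constant matrix H = [[-4, 2, 2], [2, -4, -2], [2, -2, -8]].
Leading principal minors: -4, 12, -80.
Signs alternate −, +, − ⇒ H ≺ 0 ⇒ concave.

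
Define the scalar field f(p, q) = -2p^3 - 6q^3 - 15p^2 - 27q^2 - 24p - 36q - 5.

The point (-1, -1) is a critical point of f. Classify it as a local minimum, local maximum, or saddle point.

The mixed partial ∂²f/∂p∂q is 0, so the Hessian at any point is diag(f_pp, f_qq) = diag(-6(2p + 5), -18(2q + 3)).
At (-1, -1): H = diag(-18, -18).
Both eigenvalues are negative, so H is negative definite: a local maximum.

local maximum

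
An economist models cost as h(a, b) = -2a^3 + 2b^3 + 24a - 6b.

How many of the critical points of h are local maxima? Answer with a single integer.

1

h separates as a function of a plus a function of b, so ∇h=0 decouples.
∂h/∂a = -6(a - 2)(a + 2) = 0 at a ∈ {-2, 2}; ∂h/∂b = 6(b - 1)(b + 1) = 0 at b ∈ {-1, 1}.
The Hessian is diagonal: diag(h_aa, h_bb). Second derivatives: h_aa(-2)=24, h_aa(2)=-24; h_bb(-1)=-12, h_bb(1)=12.
Local maxima occur where both diagonal entries negative: (2, -1). Count: 1.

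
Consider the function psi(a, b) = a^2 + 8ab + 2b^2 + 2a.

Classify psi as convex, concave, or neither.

neither

psi is quadratic, so its Hessian is the constant matrix H = [[2, 8], [8, 4]].
det(H) = -56, tr(H) = 6.
det(H) < 0, so H is indefinite: neither convex nor concave.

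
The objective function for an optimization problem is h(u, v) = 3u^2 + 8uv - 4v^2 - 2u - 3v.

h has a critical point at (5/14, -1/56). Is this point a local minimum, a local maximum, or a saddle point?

The Hessian of h is constant: H = [[6, 8], [8, -8]].
det(H) = 6·(-8) − 8² = -112.
Since det(H) < 0, H is indefinite and the critical point is a saddle point.

saddle point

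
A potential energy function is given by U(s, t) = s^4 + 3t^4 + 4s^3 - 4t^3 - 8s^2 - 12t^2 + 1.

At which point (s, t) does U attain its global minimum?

U(s,t) separates as P(s) + Q(t) + 1, so its minimum is min P + min Q + 1.
P'(s) = 4s(s - 1)(s + 4) vanishes at s ∈ {-4, 0, 1}; Q'(t) = 12t(t - 2)(t + 1) vanishes at t ∈ {-1, 0, 2}.
Local minima of P (where P''>0): P(-4)=-128, P(1)=-3. Local minima of Q: Q(-1)=-5, Q(2)=-32.
So the global minimum of U is P(-4) + Q(2) + 1 = -128 − 32 + 1 = -159, attained at (-4, 2).

(-4, 2)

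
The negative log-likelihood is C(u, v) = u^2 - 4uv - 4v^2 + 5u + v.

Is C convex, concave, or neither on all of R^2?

neither

C is quadratic, so its Hessian is the constant matrix H = [[2, -4], [-4, -8]].
det(H) = -32, tr(H) = -6.
det(H) < 0, so H is indefinite: neither convex nor concave.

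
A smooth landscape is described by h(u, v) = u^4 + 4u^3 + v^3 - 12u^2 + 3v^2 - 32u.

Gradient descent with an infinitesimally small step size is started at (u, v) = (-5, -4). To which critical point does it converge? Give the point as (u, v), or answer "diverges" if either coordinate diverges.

h is separable, so gradient descent decouples: u follows -∂h/∂u, v follows -∂h/∂v.
∂h/∂u = 4(u - 2)(u + 1)(u + 4); at u=-5 this is -112, so u increases.
∂h/∂v = 3v(v + 2); at v=-4 this is 24, so v decreases.
The v-coordinate has no critical point in that direction and runs off to infinity.

diverges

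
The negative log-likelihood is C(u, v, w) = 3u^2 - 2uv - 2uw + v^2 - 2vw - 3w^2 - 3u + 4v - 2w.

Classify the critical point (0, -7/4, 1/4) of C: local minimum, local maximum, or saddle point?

saddle point

The Hessian is constant: H = [[6, -2, -2], [-2, 2, -2], [-2, -2, -6]].
Leading principal minors: Δ₁ = 6, Δ₂ = 8, Δ₃ = -96.
The minors fit neither the all-positive nor the alternating-sign pattern, so H is indefinite: a saddle point.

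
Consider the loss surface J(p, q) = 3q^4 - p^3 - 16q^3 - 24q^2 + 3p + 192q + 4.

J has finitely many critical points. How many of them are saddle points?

3

J separates as a function of p plus a function of q, so ∇J=0 decouples.
∂J/∂p = -3(p - 1)(p + 1) = 0 at p ∈ {-1, 1}; ∂J/∂q = 12(q - 4)(q - 2)(q + 2) = 0 at q ∈ {-2, 2, 4}.
The Hessian is diagonal: diag(J_pp, J_qq). Second derivatives: J_pp(-1)=6, J_pp(1)=-6; J_qq(-2)=288, J_qq(2)=-96, J_qq(4)=144.
Saddle points occur where the two diagonal entries have opposite signs: (-1, 2), (1, -2), (1, 4). Count: 3.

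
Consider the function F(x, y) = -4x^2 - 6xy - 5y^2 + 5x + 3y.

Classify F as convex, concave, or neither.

concave

F is quadratic, so its Hessian is the constant matrix H = [[-8, -6], [-6, -10]].
det(H) = 44, tr(H) = -18.
det(H) > 0 and tr(H) < 0, so H is negative definite everywhere: concave.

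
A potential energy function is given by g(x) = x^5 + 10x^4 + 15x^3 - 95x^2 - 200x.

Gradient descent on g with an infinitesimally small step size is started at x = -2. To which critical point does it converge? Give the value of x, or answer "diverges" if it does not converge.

-4

g'(x) = 5(x - 2)(x + 1)(x + 4)(x + 5), so g'(-2) = 120.
Gradient descent moves in the -g' direction, i.e. x is decreasing.
The nearest critical point in that direction is x = -4, where g'' = 90 > 0 (a local minimum). The iterate converges there.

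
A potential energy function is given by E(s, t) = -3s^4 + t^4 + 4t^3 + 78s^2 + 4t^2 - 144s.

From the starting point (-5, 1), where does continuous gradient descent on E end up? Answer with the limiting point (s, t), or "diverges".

E is separable, so gradient descent decouples: s follows -∂E/∂s, t follows -∂E/∂t.
∂E/∂s = -12(s - 3)(s - 1)(s + 4); at s=-5 this is 576, so s decreases.
∂E/∂t = 4t(t + 1)(t + 2); at t=1 this is 24, so t decreases.
The s-coordinate has no critical point in that direction and runs off to infinity.

diverges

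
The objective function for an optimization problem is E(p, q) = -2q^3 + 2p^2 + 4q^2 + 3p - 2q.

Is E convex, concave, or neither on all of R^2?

neither

The term -2q^3 is cubic, so the Hessian is not constant.
∂²E/∂q² = -12q + 8, which takes both signs as q varies (negative for sufficiently large q). A diagonal entry of the Hessian changing sign means the Hessian is neither positive- nor negative-semidefinite on all of R^2.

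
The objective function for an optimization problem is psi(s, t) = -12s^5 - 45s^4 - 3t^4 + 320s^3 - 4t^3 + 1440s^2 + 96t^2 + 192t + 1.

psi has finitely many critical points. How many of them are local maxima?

psi separates as a function of s plus a function of t, so ∇psi=0 decouples.
∂psi/∂s = -60s(s - 4)(s + 3)(s + 4) = 0 at s ∈ {-4, -3, 0, 4}; ∂psi/∂t = -12(t - 4)(t + 1)(t + 4) = 0 at t ∈ {-4, -1, 4}.
The Hessian is diagonal: diag(psi_ss, psi_tt). Second derivatives: psi_ss(-4)=1920, psi_ss(-3)=-1260, psi_ss(0)=2880, psi_ss(4)=-13440; psi_tt(-4)=-288, psi_tt(-1)=180, psi_tt(4)=-480.
Local maxima occur where both diagonal entries negative: (-3, -4), (-3, 4), (4, -4), (4, 4). Count: 4.

4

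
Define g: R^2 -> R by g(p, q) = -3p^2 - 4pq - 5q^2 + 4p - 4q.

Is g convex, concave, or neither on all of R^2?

g is quadratic, so its Hessian is the constant matrix H = [[-6, -4], [-4, -10]].
det(H) = 44, tr(H) = -16.
det(H) > 0 and tr(H) < 0, so H is negative definite everywhere: concave.

concave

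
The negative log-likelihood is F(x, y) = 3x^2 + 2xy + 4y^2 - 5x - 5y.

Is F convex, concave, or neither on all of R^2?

F is quadratic, so its Hessian is the constant matrix H = [[6, 2], [2, 8]].
det(H) = 44, tr(H) = 14.
det(H) > 0 and tr(H) > 0, so H is positive definite everywhere: convex.

convex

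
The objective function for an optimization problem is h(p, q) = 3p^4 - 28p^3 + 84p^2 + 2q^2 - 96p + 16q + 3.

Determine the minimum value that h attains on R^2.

-93

h(p,q) separates as A(p) + B(q) + 3, so its minimum is min A + min B + 3.
A'(p) = 12(p - 4)(p - 2)(p - 1) vanishes at p ∈ {1, 2, 4}; B'(q) = 4q + 16 vanishes at q ∈ {-4}.
Local minima of A (where A''>0): A(1)=-37, A(4)=-64. Local minima of B: B(-4)=-32.
So the global minimum of h is A(4) + B(-4) + 3 = -64 − 32 + 3 = -93, attained at (4, -4).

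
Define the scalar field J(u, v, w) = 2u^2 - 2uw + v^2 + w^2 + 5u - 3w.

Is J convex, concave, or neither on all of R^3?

convex

J is quadratic, so its Hessian is the constant matrix H = [[4, 0, -2], [0, 2, 0], [-2, 0, 2]].
Leading principal minors: 4, 8, 8.
All positive ⇒ H ≻ 0 ⇒ convex.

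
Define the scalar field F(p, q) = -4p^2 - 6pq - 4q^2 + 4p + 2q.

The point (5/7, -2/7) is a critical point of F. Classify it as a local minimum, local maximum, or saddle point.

local maximum

The Hessian of F is constant: H = [[-8, -6], [-6, -8]].
det(H) = (-8)·(-8) − (-6)² = 28.
det(H) > 0 and tr(H) = -16 < 0, so H is negative definite and the point is a local maximum.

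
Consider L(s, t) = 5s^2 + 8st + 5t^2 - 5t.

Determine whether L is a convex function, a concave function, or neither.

convex

L is quadratic, so its Hessian is the constant matrix H = [[10, 8], [8, 10]].
det(H) = 36, tr(H) = 20.
det(H) > 0 and tr(H) > 0, so H is positive definite everywhere: convex.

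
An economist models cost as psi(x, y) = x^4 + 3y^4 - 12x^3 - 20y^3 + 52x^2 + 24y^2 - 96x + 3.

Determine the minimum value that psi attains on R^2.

-189

psi(x,y) separates as P(x) + Q(y) + 3, so its minimum is min P + min Q + 3.
P'(x) = 4(x - 4)(x - 3)(x - 2) vanishes at x ∈ {2, 3, 4}; Q'(y) = 12y(y - 4)(y - 1) vanishes at y ∈ {0, 1, 4}.
Local minima of P (where P''>0): P(2)=-64, P(4)=-64. Local minima of Q: Q(0)=0, Q(4)=-128.
So the global minimum of psi is P(2) + Q(4) + 3 = -64 − 128 + 3 = -189, attained at (2, 4).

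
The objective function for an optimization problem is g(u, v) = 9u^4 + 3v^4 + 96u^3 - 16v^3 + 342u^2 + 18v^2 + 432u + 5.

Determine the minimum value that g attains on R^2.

-199

g(u,v) separates as P(u) + Q(v) + 5, so its minimum is min P + min Q + 5.
P'(u) = 36(u + 1)(u + 3)(u + 4) vanishes at u ∈ {-4, -3, -1}; Q'(v) = 12v(v - 3)(v - 1) vanishes at v ∈ {0, 1, 3}.
Local minima of P (where P''>0): P(-4)=-96, P(-1)=-177. Local minima of Q: Q(0)=0, Q(3)=-27.
So the global minimum of g is P(-1) + Q(3) + 5 = -177 − 27 + 5 = -199, attained at (-1, 3).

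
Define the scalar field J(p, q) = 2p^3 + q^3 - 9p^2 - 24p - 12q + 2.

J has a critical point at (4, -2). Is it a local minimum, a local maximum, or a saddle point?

saddle point

The mixed partial ∂²J/∂p∂q is 0, so the Hessian at any point is diag(J_pp, J_qq) = diag(6(2p - 3), 6q).
At (4, -2): H = diag(30, -12).
The eigenvalues have opposite signs, so H is indefinite: a saddle point.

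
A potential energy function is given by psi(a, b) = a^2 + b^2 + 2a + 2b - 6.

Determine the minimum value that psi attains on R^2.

psi(a,b) separates as P(a) + Q(b) − 6, so its minimum is min P + min Q − 6.
P'(a) = 2a + 2 vanishes at a ∈ {-1}; Q'(b) = 2b + 2 vanishes at b ∈ {-1}.
Local minima of P (where P''>0): P(-1)=-1. Local minima of Q: Q(-1)=-1.
So the global minimum of psi is P(-1) + Q(-1) − 6 = -1 − 1 − 6 = -8, attained at (-1, -1).

-8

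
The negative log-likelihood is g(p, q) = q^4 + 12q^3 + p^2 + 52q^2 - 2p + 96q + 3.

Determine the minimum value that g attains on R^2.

g(p,q) separates as A(p) + B(q) + 3, so its minimum is min A + min B + 3.
A'(p) = 2p - 2 vanishes at p ∈ {1}; B'(q) = 4(q + 2)(q + 3)(q + 4) vanishes at q ∈ {-4, -3, -2}.
Local minima of A (where A''>0): A(1)=-1. Local minima of B: B(-4)=-64, B(-2)=-64.
So the global minimum of g is A(1) + B(-4) + 3 = -1 − 64 + 3 = -62, attained at (1, -4).

-62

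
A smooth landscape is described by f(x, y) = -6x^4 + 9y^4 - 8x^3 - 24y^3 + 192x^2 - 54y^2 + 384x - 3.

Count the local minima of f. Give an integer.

f separates as a function of x plus a function of y, so ∇f=0 decouples.
∂f/∂x = -24(x - 4)(x + 1)(x + 4) = 0 at x ∈ {-4, -1, 4}; ∂f/∂y = 36y(y - 3)(y + 1) = 0 at y ∈ {-1, 0, 3}.
The Hessian is diagonal: diag(f_xx, f_yy). Second derivatives: f_xx(-4)=-576, f_xx(-1)=360, f_xx(4)=-960; f_yy(-1)=144, f_yy(0)=-108, f_yy(3)=432.
Local minima occur where both diagonal entries positive: (-1, -1), (-1, 3). Count: 2.

2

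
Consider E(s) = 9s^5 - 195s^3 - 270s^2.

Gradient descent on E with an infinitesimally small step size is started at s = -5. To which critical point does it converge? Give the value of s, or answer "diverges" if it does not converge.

diverges

E'(s) = 45s(s - 4)(s + 1)(s + 3), so E'(-5) = 16200.
Gradient descent moves in the -E' direction, i.e. s is decreasing.
There is no critical point below s=-5, and E' keeps the same sign, so the iterate runs off to −∞.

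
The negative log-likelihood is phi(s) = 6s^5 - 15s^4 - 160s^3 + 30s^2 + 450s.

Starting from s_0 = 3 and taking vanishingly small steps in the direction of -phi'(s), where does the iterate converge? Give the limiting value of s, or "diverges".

phi'(s) = 30(s - 5)(s - 1)(s + 1)(s + 3), so phi'(3) = -2880.
Gradient descent moves in the -phi' direction, i.e. s is increasing.
The nearest critical point in that direction is s = 5, where phi'' = 5760 > 0 (a local minimum). The iterate converges there.

5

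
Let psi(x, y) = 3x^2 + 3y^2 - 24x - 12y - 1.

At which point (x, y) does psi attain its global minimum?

(4, 2)

psi(x,y) separates as P(x) + Q(y) − 1, so its minimum is min P + min Q − 1.
P'(x) = 6x - 24 vanishes at x ∈ {4}; Q'(y) = 6y - 12 vanishes at y ∈ {2}.
Local minima of P (where P''>0): P(4)=-48. Local minima of Q: Q(2)=-12.
So the global minimum of psi is P(4) + Q(2) − 1 = -48 − 12 − 1 = -61, attained at (4, 2).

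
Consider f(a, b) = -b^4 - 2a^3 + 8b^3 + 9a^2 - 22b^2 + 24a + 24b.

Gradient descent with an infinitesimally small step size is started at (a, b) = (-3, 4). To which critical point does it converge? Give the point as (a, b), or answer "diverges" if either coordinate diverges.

diverges

f is separable, so gradient descent decouples: a follows -∂f/∂a, b follows -∂f/∂b.
∂f/∂a = -6(a - 4)(a + 1); at a=-3 this is -84, so a increases.
∂f/∂b = -4(b - 3)(b - 2)(b - 1); at b=4 this is -24, so b increases.
The b-coordinate has no critical point in that direction and runs off to infinity.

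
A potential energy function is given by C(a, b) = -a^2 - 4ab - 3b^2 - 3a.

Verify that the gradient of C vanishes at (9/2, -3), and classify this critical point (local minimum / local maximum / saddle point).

∇C = (-2a - 4b - 3, -4a - 6b); substituting (9/2, -3) gives ∇C = (0, 0), so (9/2, -3) is indeed a critical point.
The Hessian of C is constant: H = [[-2, -4], [-4, -6]].
det(H) = (-2)·(-6) − (-4)² = -4.
Since det(H) < 0, H is indefinite and the critical point is a saddle point.

saddle point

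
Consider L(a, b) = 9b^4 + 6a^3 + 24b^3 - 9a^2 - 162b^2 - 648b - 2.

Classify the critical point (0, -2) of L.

local maximum

The mixed partial ∂²L/∂a∂b is 0, so the Hessian at any point is diag(L_aa, L_bb) = diag(18(2a - 1), 36(3b^2 + 4b - 9)).
At (0, -2): H = diag(-18, -180).
Both eigenvalues are negative, so H is negative definite: a local maximum.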